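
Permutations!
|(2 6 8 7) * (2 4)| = |(2 6 8 7 4)| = 5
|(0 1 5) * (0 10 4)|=5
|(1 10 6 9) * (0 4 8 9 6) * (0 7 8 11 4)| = 10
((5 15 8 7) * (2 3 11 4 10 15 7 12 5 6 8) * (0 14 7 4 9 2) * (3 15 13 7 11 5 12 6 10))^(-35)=(0 14 11 9 2 15)(3 5 4)(6 8)(7 10 13)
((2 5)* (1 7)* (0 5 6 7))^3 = (0 6)(1 2)(5 7)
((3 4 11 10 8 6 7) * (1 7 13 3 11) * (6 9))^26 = ((1 7 11 10 8 9 6 13 3 4))^26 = (1 6 11 3 8)(4 9 7 13 10)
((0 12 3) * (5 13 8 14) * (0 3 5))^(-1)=(0 14 8 13 5 12)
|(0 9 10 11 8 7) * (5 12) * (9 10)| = 10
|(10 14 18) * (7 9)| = 6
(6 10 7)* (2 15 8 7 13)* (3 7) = (2 15 8 3 7 6 10 13) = [0, 1, 15, 7, 4, 5, 10, 6, 3, 9, 13, 11, 12, 2, 14, 8]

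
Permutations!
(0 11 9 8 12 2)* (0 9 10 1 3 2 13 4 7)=(0 11 10 1 3 2 9 8 12 13 4 7)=[11, 3, 9, 2, 7, 5, 6, 0, 12, 8, 1, 10, 13, 4]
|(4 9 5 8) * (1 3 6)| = 12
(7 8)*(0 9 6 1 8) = (0 9 6 1 8 7) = [9, 8, 2, 3, 4, 5, 1, 0, 7, 6]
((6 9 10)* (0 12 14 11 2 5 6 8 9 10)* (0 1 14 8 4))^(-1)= (0 4 10 6 5 2 11 14 1 9 8 12)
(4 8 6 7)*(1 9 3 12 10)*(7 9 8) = (1 8 6 9 3 12 10)(4 7) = [0, 8, 2, 12, 7, 5, 9, 4, 6, 3, 1, 11, 10]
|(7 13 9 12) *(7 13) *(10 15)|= |(9 12 13)(10 15)|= 6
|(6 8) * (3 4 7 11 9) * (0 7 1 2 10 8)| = |(0 7 11 9 3 4 1 2 10 8 6)| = 11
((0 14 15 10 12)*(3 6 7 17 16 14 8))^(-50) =(0 17 12 7 10 6 15 3 14 8 16)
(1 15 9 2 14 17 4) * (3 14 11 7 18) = (1 15 9 2 11 7 18 3 14 17 4) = [0, 15, 11, 14, 1, 5, 6, 18, 8, 2, 10, 7, 12, 13, 17, 9, 16, 4, 3]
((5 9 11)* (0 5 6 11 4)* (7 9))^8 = ((0 5 7 9 4)(6 11))^8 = (11)(0 9 5 4 7)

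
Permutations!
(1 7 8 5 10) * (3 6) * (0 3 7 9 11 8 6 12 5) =(0 3 12 5 10 1 9 11 8)(6 7) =[3, 9, 2, 12, 4, 10, 7, 6, 0, 11, 1, 8, 5]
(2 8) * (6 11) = [0, 1, 8, 3, 4, 5, 11, 7, 2, 9, 10, 6] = (2 8)(6 11)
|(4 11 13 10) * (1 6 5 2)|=|(1 6 5 2)(4 11 13 10)|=4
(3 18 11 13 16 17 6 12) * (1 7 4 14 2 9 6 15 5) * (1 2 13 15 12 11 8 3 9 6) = [0, 7, 6, 18, 14, 2, 11, 4, 3, 1, 10, 15, 9, 16, 13, 5, 17, 12, 8] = (1 7 4 14 13 16 17 12 9)(2 6 11 15 5)(3 18 8)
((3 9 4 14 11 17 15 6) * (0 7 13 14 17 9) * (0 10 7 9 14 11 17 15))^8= ((0 9 4 15 6 3 10 7 13 11 14 17))^8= (0 13 6)(3 9 11)(4 14 10)(7 15 17)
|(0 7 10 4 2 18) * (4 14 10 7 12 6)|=|(0 12 6 4 2 18)(10 14)|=6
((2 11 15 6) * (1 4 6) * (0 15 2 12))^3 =(0 4)(1 12)(2 11)(6 15)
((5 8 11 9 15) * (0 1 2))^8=(0 2 1)(5 9 8 15 11)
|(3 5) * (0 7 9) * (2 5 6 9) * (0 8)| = 8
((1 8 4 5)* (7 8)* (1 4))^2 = (1 8 7)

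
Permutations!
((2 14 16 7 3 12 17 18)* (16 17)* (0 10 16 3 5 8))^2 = ((0 10 16 7 5 8)(2 14 17 18)(3 12))^2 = (0 16 5)(2 17)(7 8 10)(14 18)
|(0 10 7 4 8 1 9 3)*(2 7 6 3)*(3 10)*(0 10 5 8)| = |(0 3 10 6 5 8 1 9 2 7 4)| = 11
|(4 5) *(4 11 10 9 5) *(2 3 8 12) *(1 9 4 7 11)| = 12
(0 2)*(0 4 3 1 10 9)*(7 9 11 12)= (0 2 4 3 1 10 11 12 7 9)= [2, 10, 4, 1, 3, 5, 6, 9, 8, 0, 11, 12, 7]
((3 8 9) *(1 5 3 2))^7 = (1 5 3 8 9 2) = ((1 5 3 8 9 2))^7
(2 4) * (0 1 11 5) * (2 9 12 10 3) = (0 1 11 5)(2 4 9 12 10 3) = [1, 11, 4, 2, 9, 0, 6, 7, 8, 12, 3, 5, 10]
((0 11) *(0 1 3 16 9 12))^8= (0 11 1 3 16 9 12)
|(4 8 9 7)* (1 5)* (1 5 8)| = |(1 8 9 7 4)| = 5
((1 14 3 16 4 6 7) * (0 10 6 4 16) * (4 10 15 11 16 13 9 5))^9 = ((0 15 11 16 13 9 5 4 10 6 7 1 14 3))^9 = (0 6 13 3 10 16 14 4 11 1 5 15 7 9)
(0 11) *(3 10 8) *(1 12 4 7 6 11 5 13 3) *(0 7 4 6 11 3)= [5, 12, 2, 10, 4, 13, 3, 11, 1, 9, 8, 7, 6, 0]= (0 5 13)(1 12 6 3 10 8)(7 11)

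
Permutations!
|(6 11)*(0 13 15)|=6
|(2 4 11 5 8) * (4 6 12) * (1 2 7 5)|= |(1 2 6 12 4 11)(5 8 7)|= 6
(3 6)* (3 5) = (3 6 5) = [0, 1, 2, 6, 4, 3, 5]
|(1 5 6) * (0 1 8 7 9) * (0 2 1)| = 7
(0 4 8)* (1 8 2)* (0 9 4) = (1 8 9 4 2) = [0, 8, 1, 3, 2, 5, 6, 7, 9, 4]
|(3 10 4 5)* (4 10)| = |(10)(3 4 5)| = 3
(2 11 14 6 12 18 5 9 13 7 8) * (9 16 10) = (2 11 14 6 12 18 5 16 10 9 13 7 8) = [0, 1, 11, 3, 4, 16, 12, 8, 2, 13, 9, 14, 18, 7, 6, 15, 10, 17, 5]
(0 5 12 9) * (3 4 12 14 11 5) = (0 3 4 12 9)(5 14 11) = [3, 1, 2, 4, 12, 14, 6, 7, 8, 0, 10, 5, 9, 13, 11]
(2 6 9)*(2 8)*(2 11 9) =(2 6)(8 11 9) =[0, 1, 6, 3, 4, 5, 2, 7, 11, 8, 10, 9]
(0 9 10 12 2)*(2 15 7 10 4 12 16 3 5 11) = (0 9 4 12 15 7 10 16 3 5 11 2) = [9, 1, 0, 5, 12, 11, 6, 10, 8, 4, 16, 2, 15, 13, 14, 7, 3]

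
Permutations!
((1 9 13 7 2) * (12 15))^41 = ((1 9 13 7 2)(12 15))^41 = (1 9 13 7 2)(12 15)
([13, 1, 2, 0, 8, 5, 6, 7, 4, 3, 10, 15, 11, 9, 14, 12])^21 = (15)(0 13 9 3)(4 8)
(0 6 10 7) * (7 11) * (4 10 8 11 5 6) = (0 4 10 5 6 8 11 7) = [4, 1, 2, 3, 10, 6, 8, 0, 11, 9, 5, 7]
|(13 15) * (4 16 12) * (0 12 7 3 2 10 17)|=|(0 12 4 16 7 3 2 10 17)(13 15)|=18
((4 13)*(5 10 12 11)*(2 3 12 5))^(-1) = (2 11 12 3)(4 13)(5 10)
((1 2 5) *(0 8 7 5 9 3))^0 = ((0 8 7 5 1 2 9 3))^0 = (9)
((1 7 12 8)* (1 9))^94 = ((1 7 12 8 9))^94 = (1 9 8 12 7)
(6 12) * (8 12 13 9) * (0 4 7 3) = (0 4 7 3)(6 13 9 8 12) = [4, 1, 2, 0, 7, 5, 13, 3, 12, 8, 10, 11, 6, 9]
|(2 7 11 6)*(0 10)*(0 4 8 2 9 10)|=8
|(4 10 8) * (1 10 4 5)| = |(1 10 8 5)| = 4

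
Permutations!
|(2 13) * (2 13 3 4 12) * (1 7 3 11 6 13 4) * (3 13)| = |(1 7 13 4 12 2 11 6 3)| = 9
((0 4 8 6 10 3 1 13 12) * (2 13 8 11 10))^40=(0 6 10 12 8 11 13 1 4 2 3)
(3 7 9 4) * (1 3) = (1 3 7 9 4) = [0, 3, 2, 7, 1, 5, 6, 9, 8, 4]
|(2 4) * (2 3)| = 3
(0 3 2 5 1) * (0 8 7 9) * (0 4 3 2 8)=(0 2 5 1)(3 8 7 9 4)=[2, 0, 5, 8, 3, 1, 6, 9, 7, 4]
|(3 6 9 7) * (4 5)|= 4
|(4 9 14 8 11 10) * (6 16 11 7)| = |(4 9 14 8 7 6 16 11 10)| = 9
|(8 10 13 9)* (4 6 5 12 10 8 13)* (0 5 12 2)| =12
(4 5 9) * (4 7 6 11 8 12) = (4 5 9 7 6 11 8 12) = [0, 1, 2, 3, 5, 9, 11, 6, 12, 7, 10, 8, 4]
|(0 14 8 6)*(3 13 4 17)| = 4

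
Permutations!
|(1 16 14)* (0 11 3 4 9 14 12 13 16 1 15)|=21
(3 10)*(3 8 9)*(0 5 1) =[5, 0, 2, 10, 4, 1, 6, 7, 9, 3, 8] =(0 5 1)(3 10 8 9)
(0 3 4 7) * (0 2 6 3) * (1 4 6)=(1 4 7 2)(3 6)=[0, 4, 1, 6, 7, 5, 3, 2]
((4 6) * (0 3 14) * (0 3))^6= (14)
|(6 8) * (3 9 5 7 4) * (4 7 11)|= 10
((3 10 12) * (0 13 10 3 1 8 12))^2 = (0 10 13)(1 12 8)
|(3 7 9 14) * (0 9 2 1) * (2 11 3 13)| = 6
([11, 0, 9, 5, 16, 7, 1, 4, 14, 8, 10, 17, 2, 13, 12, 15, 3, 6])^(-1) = (0 1 6 17 11)(2 12 14 8 9)(3 16 4 7 5)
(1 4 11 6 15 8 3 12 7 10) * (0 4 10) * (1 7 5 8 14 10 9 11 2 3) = [4, 9, 3, 12, 2, 8, 15, 0, 1, 11, 7, 6, 5, 13, 10, 14] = (0 4 2 3 12 5 8 1 9 11 6 15 14 10 7)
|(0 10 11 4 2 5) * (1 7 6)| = |(0 10 11 4 2 5)(1 7 6)| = 6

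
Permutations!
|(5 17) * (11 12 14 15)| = 4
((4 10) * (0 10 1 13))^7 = (0 4 13 10 1)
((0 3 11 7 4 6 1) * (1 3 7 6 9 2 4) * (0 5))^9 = (11)(0 7 1 5)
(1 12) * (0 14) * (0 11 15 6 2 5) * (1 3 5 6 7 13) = (0 14 11 15 7 13 1 12 3 5)(2 6) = [14, 12, 6, 5, 4, 0, 2, 13, 8, 9, 10, 15, 3, 1, 11, 7]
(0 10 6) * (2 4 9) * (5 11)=(0 10 6)(2 4 9)(5 11)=[10, 1, 4, 3, 9, 11, 0, 7, 8, 2, 6, 5]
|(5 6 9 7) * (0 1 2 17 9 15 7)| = 20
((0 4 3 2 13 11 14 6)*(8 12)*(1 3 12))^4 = (0 1 11 4 3 14 12 2 6 8 13)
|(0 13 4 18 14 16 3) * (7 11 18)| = 9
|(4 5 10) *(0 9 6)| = |(0 9 6)(4 5 10)| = 3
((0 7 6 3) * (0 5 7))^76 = ((3 5 7 6))^76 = (7)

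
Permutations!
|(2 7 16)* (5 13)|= 6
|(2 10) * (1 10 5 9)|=|(1 10 2 5 9)|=5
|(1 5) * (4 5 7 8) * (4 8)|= |(8)(1 7 4 5)|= 4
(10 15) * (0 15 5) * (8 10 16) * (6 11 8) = [15, 1, 2, 3, 4, 0, 11, 7, 10, 9, 5, 8, 12, 13, 14, 16, 6] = (0 15 16 6 11 8 10 5)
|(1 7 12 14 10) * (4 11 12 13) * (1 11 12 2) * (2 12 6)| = 12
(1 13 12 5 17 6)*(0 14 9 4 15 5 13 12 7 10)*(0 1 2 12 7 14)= (1 7 10)(2 12 13 14 9 4 15 5 17 6)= [0, 7, 12, 3, 15, 17, 2, 10, 8, 4, 1, 11, 13, 14, 9, 5, 16, 6]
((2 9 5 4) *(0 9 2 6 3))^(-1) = (0 3 6 4 5 9)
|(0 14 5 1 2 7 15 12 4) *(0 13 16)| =11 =|(0 14 5 1 2 7 15 12 4 13 16)|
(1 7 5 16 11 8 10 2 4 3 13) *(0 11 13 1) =(0 11 8 10 2 4 3 1 7 5 16 13) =[11, 7, 4, 1, 3, 16, 6, 5, 10, 9, 2, 8, 12, 0, 14, 15, 13]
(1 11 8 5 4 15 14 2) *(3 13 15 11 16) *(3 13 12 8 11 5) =(1 16 13 15 14 2)(3 12 8)(4 5) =[0, 16, 1, 12, 5, 4, 6, 7, 3, 9, 10, 11, 8, 15, 2, 14, 13]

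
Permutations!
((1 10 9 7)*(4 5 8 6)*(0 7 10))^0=(10)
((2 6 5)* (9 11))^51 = ((2 6 5)(9 11))^51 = (9 11)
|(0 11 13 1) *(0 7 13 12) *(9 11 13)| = 7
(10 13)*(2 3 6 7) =[0, 1, 3, 6, 4, 5, 7, 2, 8, 9, 13, 11, 12, 10] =(2 3 6 7)(10 13)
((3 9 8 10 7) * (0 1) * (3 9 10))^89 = (0 1)(3 8 9 7 10)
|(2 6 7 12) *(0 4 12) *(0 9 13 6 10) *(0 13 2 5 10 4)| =|(2 4 12 5 10 13 6 7 9)| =9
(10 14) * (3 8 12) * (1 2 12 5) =(1 2 12 3 8 5)(10 14) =[0, 2, 12, 8, 4, 1, 6, 7, 5, 9, 14, 11, 3, 13, 10]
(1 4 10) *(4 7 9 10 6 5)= (1 7 9 10)(4 6 5)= [0, 7, 2, 3, 6, 4, 5, 9, 8, 10, 1]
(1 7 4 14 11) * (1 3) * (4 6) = (1 7 6 4 14 11 3) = [0, 7, 2, 1, 14, 5, 4, 6, 8, 9, 10, 3, 12, 13, 11]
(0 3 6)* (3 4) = [4, 1, 2, 6, 3, 5, 0] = (0 4 3 6)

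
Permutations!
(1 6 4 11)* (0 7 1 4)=(0 7 1 6)(4 11)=[7, 6, 2, 3, 11, 5, 0, 1, 8, 9, 10, 4]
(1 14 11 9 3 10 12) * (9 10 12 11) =(1 14 9 3 12)(10 11) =[0, 14, 2, 12, 4, 5, 6, 7, 8, 3, 11, 10, 1, 13, 9]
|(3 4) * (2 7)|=2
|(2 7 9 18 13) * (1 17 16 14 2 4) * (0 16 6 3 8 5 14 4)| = |(0 16 4 1 17 6 3 8 5 14 2 7 9 18 13)| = 15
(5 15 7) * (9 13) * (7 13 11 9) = (5 15 13 7)(9 11) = [0, 1, 2, 3, 4, 15, 6, 5, 8, 11, 10, 9, 12, 7, 14, 13]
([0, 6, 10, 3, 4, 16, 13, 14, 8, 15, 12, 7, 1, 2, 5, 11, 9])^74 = [0, 13, 12, 3, 4, 11, 2, 9, 8, 14, 1, 16, 6, 10, 15, 5, 7]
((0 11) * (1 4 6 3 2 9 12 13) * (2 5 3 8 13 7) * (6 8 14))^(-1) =((0 11)(1 4 8 13)(2 9 12 7)(3 5)(6 14))^(-1) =(0 11)(1 13 8 4)(2 7 12 9)(3 5)(6 14)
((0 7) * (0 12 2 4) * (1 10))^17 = ((0 7 12 2 4)(1 10))^17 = (0 12 4 7 2)(1 10)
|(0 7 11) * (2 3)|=|(0 7 11)(2 3)|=6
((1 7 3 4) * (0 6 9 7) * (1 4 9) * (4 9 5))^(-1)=(0 1 6)(3 7 9 4 5)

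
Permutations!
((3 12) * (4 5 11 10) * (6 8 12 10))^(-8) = ((3 10 4 5 11 6 8 12))^(-8) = (12)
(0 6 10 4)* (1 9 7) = [6, 9, 2, 3, 0, 5, 10, 1, 8, 7, 4] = (0 6 10 4)(1 9 7)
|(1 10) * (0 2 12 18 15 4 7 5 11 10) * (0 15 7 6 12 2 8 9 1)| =|(0 8 9 1 15 4 6 12 18 7 5 11 10)| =13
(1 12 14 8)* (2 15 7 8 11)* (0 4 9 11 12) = [4, 0, 15, 3, 9, 5, 6, 8, 1, 11, 10, 2, 14, 13, 12, 7] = (0 4 9 11 2 15 7 8 1)(12 14)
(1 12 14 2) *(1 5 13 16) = (1 12 14 2 5 13 16) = [0, 12, 5, 3, 4, 13, 6, 7, 8, 9, 10, 11, 14, 16, 2, 15, 1]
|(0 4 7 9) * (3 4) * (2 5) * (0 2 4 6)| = |(0 3 6)(2 5 4 7 9)| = 15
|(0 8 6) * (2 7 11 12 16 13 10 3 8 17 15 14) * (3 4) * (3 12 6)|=|(0 17 15 14 2 7 11 6)(3 8)(4 12 16 13 10)|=40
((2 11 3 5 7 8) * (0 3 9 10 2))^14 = ((0 3 5 7 8)(2 11 9 10))^14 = (0 8 7 5 3)(2 9)(10 11)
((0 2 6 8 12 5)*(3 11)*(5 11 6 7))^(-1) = (0 5 7 2)(3 11 12 8 6)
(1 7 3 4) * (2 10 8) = (1 7 3 4)(2 10 8) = [0, 7, 10, 4, 1, 5, 6, 3, 2, 9, 8]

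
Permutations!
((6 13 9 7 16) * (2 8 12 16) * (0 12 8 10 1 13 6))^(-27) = (16)(1 7)(2 13)(9 10) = ((0 12 16)(1 13 9 7 2 10))^(-27)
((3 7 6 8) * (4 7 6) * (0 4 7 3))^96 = ((0 4 3 6 8))^96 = (0 4 3 6 8)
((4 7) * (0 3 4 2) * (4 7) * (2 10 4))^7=(0 3 7 10 4 2)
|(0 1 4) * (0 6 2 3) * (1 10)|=7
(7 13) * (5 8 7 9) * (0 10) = (0 10)(5 8 7 13 9) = [10, 1, 2, 3, 4, 8, 6, 13, 7, 5, 0, 11, 12, 9]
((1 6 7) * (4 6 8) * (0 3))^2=(1 4 7 8 6)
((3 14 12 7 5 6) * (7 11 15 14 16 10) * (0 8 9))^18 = (16)(11 14)(12 15)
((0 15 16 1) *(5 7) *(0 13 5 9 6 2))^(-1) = (0 2 6 9 7 5 13 1 16 15)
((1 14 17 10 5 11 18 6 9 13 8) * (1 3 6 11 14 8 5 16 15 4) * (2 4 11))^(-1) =(1 4 2 18 11 15 16 10 17 14 5 13 9 6 3 8)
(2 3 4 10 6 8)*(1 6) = [0, 6, 3, 4, 10, 5, 8, 7, 2, 9, 1] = (1 6 8 2 3 4 10)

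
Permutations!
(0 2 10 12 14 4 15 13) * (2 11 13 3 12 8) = (0 11 13)(2 10 8)(3 12 14 4 15) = [11, 1, 10, 12, 15, 5, 6, 7, 2, 9, 8, 13, 14, 0, 4, 3]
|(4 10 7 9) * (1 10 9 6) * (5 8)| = |(1 10 7 6)(4 9)(5 8)| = 4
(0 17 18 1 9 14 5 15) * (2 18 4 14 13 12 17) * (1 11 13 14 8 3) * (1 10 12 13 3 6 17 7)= (0 2 18 11 3 10 12 7 1 9 14 5 15)(4 8 6 17)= [2, 9, 18, 10, 8, 15, 17, 1, 6, 14, 12, 3, 7, 13, 5, 0, 16, 4, 11]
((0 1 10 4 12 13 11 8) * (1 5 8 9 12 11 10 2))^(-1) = (0 8 5)(1 2)(4 10 13 12 9 11)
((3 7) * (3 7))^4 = ((7))^4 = (7)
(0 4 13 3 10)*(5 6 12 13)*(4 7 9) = [7, 1, 2, 10, 5, 6, 12, 9, 8, 4, 0, 11, 13, 3] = (0 7 9 4 5 6 12 13 3 10)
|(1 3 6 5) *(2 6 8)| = |(1 3 8 2 6 5)| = 6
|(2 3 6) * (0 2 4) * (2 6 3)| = |(0 6 4)| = 3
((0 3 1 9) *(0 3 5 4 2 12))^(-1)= ((0 5 4 2 12)(1 9 3))^(-1)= (0 12 2 4 5)(1 3 9)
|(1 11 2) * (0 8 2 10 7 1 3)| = 4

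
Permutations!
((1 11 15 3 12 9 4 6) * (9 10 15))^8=((1 11 9 4 6)(3 12 10 15))^8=(15)(1 4 11 6 9)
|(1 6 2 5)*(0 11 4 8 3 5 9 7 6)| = |(0 11 4 8 3 5 1)(2 9 7 6)| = 28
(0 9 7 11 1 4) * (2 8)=(0 9 7 11 1 4)(2 8)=[9, 4, 8, 3, 0, 5, 6, 11, 2, 7, 10, 1]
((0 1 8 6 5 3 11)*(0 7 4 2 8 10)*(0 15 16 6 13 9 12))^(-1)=(0 12 9 13 8 2 4 7 11 3 5 6 16 15 10 1)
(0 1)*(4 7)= (0 1)(4 7)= [1, 0, 2, 3, 7, 5, 6, 4]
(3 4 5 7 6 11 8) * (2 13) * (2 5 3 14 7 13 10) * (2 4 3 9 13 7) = (2 10 4 9 13 5 7 6 11 8 14) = [0, 1, 10, 3, 9, 7, 11, 6, 14, 13, 4, 8, 12, 5, 2]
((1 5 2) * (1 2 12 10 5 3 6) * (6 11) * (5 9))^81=(1 3 11 6)(5 12 10 9)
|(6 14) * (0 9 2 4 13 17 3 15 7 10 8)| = 22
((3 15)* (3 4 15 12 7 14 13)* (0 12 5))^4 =(15)(0 13 12 3 7 5 14)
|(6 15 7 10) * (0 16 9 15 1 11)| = 9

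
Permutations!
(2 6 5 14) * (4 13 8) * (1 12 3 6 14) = (1 12 3 6 5)(2 14)(4 13 8) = [0, 12, 14, 6, 13, 1, 5, 7, 4, 9, 10, 11, 3, 8, 2]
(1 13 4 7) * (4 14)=[0, 13, 2, 3, 7, 5, 6, 1, 8, 9, 10, 11, 12, 14, 4]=(1 13 14 4 7)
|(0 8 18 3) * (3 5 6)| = 6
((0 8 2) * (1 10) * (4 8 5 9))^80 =(10)(0 9 8)(2 5 4)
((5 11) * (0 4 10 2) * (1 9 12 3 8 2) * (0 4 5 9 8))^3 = (0 9)(1 4 8 10 2)(3 11)(5 12)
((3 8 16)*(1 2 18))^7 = ((1 2 18)(3 8 16))^7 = (1 2 18)(3 8 16)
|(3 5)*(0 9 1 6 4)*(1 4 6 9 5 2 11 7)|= |(0 5 3 2 11 7 1 9 4)|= 9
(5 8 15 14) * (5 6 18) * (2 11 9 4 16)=[0, 1, 11, 3, 16, 8, 18, 7, 15, 4, 10, 9, 12, 13, 6, 14, 2, 17, 5]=(2 11 9 4 16)(5 8 15 14 6 18)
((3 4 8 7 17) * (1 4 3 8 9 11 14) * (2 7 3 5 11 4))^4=(1 8 14 17 11 7 5 2 3)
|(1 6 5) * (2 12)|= 6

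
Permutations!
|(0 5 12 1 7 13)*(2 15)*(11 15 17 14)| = |(0 5 12 1 7 13)(2 17 14 11 15)| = 30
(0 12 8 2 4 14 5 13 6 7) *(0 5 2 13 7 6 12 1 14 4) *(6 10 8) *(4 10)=(0 1 14 2)(4 10 8 13 12 6)(5 7)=[1, 14, 0, 3, 10, 7, 4, 5, 13, 9, 8, 11, 6, 12, 2]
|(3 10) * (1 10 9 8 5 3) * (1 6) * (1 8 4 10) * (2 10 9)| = 6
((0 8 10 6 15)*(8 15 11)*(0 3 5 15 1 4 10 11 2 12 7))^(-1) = (0 7 12 2 6 10 4 1)(3 15 5)(8 11)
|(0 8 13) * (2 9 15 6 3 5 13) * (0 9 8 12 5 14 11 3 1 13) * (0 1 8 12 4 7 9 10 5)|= 36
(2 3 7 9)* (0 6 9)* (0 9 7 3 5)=[6, 1, 5, 3, 4, 0, 7, 9, 8, 2]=(0 6 7 9 2 5)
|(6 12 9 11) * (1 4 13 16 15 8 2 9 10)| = 12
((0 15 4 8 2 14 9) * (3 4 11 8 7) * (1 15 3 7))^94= ((0 3 4 1 15 11 8 2 14 9))^94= (0 15 14 4 8)(1 2 3 11 9)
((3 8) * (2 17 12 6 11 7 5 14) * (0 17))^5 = ((0 17 12 6 11 7 5 14 2)(3 8))^5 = (0 7 17 5 12 14 6 2 11)(3 8)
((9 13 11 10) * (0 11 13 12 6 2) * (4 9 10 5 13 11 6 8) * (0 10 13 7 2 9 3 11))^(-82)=(0 7 4 6 2 3 9 10 11 12 13 5 8)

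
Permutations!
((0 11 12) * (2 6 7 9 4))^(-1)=(0 12 11)(2 4 9 7 6)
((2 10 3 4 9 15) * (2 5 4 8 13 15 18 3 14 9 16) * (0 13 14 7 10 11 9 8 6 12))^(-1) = (0 12 6 3 18 9 11 2 16 4 5 15 13)(7 10)(8 14)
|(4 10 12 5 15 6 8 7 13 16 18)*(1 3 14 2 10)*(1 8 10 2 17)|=|(1 3 14 17)(4 8 7 13 16 18)(5 15 6 10 12)|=60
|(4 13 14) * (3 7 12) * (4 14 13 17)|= 6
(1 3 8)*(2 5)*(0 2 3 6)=(0 2 5 3 8 1 6)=[2, 6, 5, 8, 4, 3, 0, 7, 1]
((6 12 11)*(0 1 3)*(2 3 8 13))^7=((0 1 8 13 2 3)(6 12 11))^7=(0 1 8 13 2 3)(6 12 11)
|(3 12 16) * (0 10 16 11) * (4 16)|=|(0 10 4 16 3 12 11)|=7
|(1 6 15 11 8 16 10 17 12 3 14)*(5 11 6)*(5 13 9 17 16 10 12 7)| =|(1 13 9 17 7 5 11 8 10 16 12 3 14)(6 15)| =26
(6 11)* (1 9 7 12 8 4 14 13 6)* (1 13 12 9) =(4 14 12 8)(6 11 13)(7 9) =[0, 1, 2, 3, 14, 5, 11, 9, 4, 7, 10, 13, 8, 6, 12]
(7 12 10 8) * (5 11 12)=(5 11 12 10 8 7)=[0, 1, 2, 3, 4, 11, 6, 5, 7, 9, 8, 12, 10]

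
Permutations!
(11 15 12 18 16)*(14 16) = (11 15 12 18 14 16) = [0, 1, 2, 3, 4, 5, 6, 7, 8, 9, 10, 15, 18, 13, 16, 12, 11, 17, 14]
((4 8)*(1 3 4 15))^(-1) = ((1 3 4 8 15))^(-1) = (1 15 8 4 3)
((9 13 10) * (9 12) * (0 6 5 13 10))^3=(0 13 5 6)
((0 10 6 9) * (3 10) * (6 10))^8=((10)(0 3 6 9))^8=(10)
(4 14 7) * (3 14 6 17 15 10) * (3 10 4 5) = (3 14 7 5)(4 6 17 15) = [0, 1, 2, 14, 6, 3, 17, 5, 8, 9, 10, 11, 12, 13, 7, 4, 16, 15]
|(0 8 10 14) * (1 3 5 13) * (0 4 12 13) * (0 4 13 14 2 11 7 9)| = 7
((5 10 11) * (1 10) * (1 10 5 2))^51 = ((1 5 10 11 2))^51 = (1 5 10 11 2)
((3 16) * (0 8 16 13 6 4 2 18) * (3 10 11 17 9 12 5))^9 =((0 8 16 10 11 17 9 12 5 3 13 6 4 2 18))^9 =(0 3 10 4 9)(2 12 8 13 11)(5 16 6 17 18)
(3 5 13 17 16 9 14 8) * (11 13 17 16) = (3 5 17 11 13 16 9 14 8) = [0, 1, 2, 5, 4, 17, 6, 7, 3, 14, 10, 13, 12, 16, 8, 15, 9, 11]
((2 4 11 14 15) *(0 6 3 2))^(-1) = ((0 6 3 2 4 11 14 15))^(-1) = (0 15 14 11 4 2 3 6)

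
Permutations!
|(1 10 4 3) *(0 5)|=|(0 5)(1 10 4 3)|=4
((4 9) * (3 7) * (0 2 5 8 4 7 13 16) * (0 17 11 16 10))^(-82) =(0 13 7 4 5)(2 10 3 9 8)(11 17 16)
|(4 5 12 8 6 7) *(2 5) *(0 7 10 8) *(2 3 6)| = 10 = |(0 7 4 3 6 10 8 2 5 12)|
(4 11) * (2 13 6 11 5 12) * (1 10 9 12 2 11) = (1 10 9 12 11 4 5 2 13 6) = [0, 10, 13, 3, 5, 2, 1, 7, 8, 12, 9, 4, 11, 6]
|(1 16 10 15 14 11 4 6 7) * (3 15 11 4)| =|(1 16 10 11 3 15 14 4 6 7)| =10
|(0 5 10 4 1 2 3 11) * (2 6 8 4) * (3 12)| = 28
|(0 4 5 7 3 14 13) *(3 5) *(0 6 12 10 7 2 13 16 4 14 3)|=|(0 14 16 4)(2 13 6 12 10 7 5)|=28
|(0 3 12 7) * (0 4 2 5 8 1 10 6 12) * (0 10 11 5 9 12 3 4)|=|(0 4 2 9 12 7)(1 11 5 8)(3 10 6)|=12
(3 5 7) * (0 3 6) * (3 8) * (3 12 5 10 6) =(0 8 12 5 7 3 10 6) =[8, 1, 2, 10, 4, 7, 0, 3, 12, 9, 6, 11, 5]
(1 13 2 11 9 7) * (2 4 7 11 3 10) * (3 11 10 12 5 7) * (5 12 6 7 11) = (1 13 4 3 6 7)(2 5 11 9 10) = [0, 13, 5, 6, 3, 11, 7, 1, 8, 10, 2, 9, 12, 4]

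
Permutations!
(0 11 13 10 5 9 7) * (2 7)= (0 11 13 10 5 9 2 7)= [11, 1, 7, 3, 4, 9, 6, 0, 8, 2, 5, 13, 12, 10]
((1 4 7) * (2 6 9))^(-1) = (1 7 4)(2 9 6)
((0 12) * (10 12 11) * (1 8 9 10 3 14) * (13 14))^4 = ((0 11 3 13 14 1 8 9 10 12))^4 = (0 14 10 3 8)(1 12 13 9 11)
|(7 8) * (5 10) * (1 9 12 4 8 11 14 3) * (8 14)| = 6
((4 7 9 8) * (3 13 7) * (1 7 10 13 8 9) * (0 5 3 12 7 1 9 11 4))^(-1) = (0 8 3 5)(4 11 9 7 12)(10 13)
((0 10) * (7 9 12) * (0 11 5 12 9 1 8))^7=(0 8 1 7 12 5 11 10)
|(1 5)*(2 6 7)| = 6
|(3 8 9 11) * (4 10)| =|(3 8 9 11)(4 10)| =4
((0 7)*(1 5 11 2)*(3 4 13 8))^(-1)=((0 7)(1 5 11 2)(3 4 13 8))^(-1)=(0 7)(1 2 11 5)(3 8 13 4)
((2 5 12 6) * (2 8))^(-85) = ((2 5 12 6 8))^(-85) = (12)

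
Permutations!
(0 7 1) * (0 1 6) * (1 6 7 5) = (7)(0 5 1 6) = [5, 6, 2, 3, 4, 1, 0, 7]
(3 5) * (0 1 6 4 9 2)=[1, 6, 0, 5, 9, 3, 4, 7, 8, 2]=(0 1 6 4 9 2)(3 5)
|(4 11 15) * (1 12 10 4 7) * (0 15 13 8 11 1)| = |(0 15 7)(1 12 10 4)(8 11 13)| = 12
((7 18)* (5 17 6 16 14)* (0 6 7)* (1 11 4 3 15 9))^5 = ((0 6 16 14 5 17 7 18)(1 11 4 3 15 9))^5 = (0 17 16 18 5 6 7 14)(1 9 15 3 4 11)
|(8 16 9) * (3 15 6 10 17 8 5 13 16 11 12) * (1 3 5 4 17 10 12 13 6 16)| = 30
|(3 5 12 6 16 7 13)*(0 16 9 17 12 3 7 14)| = |(0 16 14)(3 5)(6 9 17 12)(7 13)| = 12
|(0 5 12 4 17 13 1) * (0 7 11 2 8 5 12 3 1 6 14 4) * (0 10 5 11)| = 105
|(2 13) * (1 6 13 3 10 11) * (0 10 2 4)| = |(0 10 11 1 6 13 4)(2 3)| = 14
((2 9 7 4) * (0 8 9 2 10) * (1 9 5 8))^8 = (0 9 4)(1 7 10)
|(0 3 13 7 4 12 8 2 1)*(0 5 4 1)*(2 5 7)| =|(0 3 13 2)(1 7)(4 12 8 5)| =4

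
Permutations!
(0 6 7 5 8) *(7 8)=(0 6 8)(5 7)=[6, 1, 2, 3, 4, 7, 8, 5, 0]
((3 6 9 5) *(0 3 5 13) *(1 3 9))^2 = ((0 9 13)(1 3 6))^2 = (0 13 9)(1 6 3)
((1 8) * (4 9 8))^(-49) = ((1 4 9 8))^(-49) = (1 8 9 4)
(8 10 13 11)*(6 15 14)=(6 15 14)(8 10 13 11)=[0, 1, 2, 3, 4, 5, 15, 7, 10, 9, 13, 8, 12, 11, 6, 14]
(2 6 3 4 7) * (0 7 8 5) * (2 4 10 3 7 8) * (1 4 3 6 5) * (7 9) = (0 8 1 4 2 5)(3 10 6 9 7) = [8, 4, 5, 10, 2, 0, 9, 3, 1, 7, 6]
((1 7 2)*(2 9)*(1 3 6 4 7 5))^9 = (1 5)(2 4)(3 7)(6 9)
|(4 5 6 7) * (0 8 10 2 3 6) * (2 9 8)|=|(0 2 3 6 7 4 5)(8 10 9)|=21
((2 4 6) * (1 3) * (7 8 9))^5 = ((1 3)(2 4 6)(7 8 9))^5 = (1 3)(2 6 4)(7 9 8)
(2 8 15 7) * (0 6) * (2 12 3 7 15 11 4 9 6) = (15)(0 2 8 11 4 9 6)(3 7 12) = [2, 1, 8, 7, 9, 5, 0, 12, 11, 6, 10, 4, 3, 13, 14, 15]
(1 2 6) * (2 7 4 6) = (1 7 4 6) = [0, 7, 2, 3, 6, 5, 1, 4]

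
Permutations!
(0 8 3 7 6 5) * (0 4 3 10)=(0 8 10)(3 7 6 5 4)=[8, 1, 2, 7, 3, 4, 5, 6, 10, 9, 0]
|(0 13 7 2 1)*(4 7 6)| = 7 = |(0 13 6 4 7 2 1)|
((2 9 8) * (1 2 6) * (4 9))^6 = ((1 2 4 9 8 6))^6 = (9)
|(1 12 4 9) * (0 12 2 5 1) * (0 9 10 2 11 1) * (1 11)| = 6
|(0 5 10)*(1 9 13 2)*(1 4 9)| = |(0 5 10)(2 4 9 13)| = 12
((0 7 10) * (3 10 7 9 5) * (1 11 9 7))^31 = (0 10 3 5 9 11 1 7)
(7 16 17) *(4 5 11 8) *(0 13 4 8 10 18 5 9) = (0 13 4 9)(5 11 10 18)(7 16 17) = [13, 1, 2, 3, 9, 11, 6, 16, 8, 0, 18, 10, 12, 4, 14, 15, 17, 7, 5]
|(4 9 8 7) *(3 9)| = |(3 9 8 7 4)| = 5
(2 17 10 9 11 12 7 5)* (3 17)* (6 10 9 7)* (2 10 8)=(2 3 17 9 11 12 6 8)(5 10 7)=[0, 1, 3, 17, 4, 10, 8, 5, 2, 11, 7, 12, 6, 13, 14, 15, 16, 9]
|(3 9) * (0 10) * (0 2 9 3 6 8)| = |(0 10 2 9 6 8)| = 6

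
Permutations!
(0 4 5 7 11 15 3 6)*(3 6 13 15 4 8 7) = [8, 1, 2, 13, 5, 3, 0, 11, 7, 9, 10, 4, 12, 15, 14, 6] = (0 8 7 11 4 5 3 13 15 6)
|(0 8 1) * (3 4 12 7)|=|(0 8 1)(3 4 12 7)|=12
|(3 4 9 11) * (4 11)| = 2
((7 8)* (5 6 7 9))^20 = ((5 6 7 8 9))^20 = (9)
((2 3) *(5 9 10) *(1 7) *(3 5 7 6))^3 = (1 2 10 6 5 7 3 9)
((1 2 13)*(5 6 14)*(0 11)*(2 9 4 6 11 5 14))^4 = (14)(0 5 11)(1 2 4)(6 9 13)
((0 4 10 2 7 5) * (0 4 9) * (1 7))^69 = (0 9)(1 4)(2 5)(7 10) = ((0 9)(1 7 5 4 10 2))^69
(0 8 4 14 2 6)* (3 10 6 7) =(0 8 4 14 2 7 3 10 6) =[8, 1, 7, 10, 14, 5, 0, 3, 4, 9, 6, 11, 12, 13, 2]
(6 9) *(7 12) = [0, 1, 2, 3, 4, 5, 9, 12, 8, 6, 10, 11, 7] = (6 9)(7 12)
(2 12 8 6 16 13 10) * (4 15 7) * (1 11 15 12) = (1 11 15 7 4 12 8 6 16 13 10 2) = [0, 11, 1, 3, 12, 5, 16, 4, 6, 9, 2, 15, 8, 10, 14, 7, 13]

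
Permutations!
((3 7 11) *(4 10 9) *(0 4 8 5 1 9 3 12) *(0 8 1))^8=((0 4 10 3 7 11 12 8 5)(1 9))^8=(0 5 8 12 11 7 3 10 4)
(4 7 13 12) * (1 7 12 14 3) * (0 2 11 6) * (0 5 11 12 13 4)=(0 2 12)(1 7 4 13 14 3)(5 11 6)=[2, 7, 12, 1, 13, 11, 5, 4, 8, 9, 10, 6, 0, 14, 3]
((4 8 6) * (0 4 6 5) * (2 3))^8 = ((0 4 8 5)(2 3))^8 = (8)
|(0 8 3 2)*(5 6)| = 4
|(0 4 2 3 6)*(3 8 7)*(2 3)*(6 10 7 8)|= 7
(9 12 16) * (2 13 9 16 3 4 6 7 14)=(16)(2 13 9 12 3 4 6 7 14)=[0, 1, 13, 4, 6, 5, 7, 14, 8, 12, 10, 11, 3, 9, 2, 15, 16]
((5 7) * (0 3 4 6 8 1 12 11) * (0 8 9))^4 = (12)(0 9 6 4 3)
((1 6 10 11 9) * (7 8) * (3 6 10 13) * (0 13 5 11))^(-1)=((0 13 3 6 5 11 9 1 10)(7 8))^(-1)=(0 10 1 9 11 5 6 3 13)(7 8)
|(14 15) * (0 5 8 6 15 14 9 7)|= |(0 5 8 6 15 9 7)|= 7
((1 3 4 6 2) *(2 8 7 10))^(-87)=(1 3 4 6 8 7 10 2)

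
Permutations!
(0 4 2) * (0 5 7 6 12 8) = (0 4 2 5 7 6 12 8) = [4, 1, 5, 3, 2, 7, 12, 6, 0, 9, 10, 11, 8]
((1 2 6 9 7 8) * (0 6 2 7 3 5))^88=((0 6 9 3 5)(1 7 8))^88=(0 3 6 5 9)(1 7 8)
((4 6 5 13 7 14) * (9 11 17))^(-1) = ((4 6 5 13 7 14)(9 11 17))^(-1) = (4 14 7 13 5 6)(9 17 11)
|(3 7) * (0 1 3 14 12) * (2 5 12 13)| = |(0 1 3 7 14 13 2 5 12)| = 9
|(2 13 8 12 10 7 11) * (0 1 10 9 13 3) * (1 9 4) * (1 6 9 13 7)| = |(0 13 8 12 4 6 9 7 11 2 3)(1 10)| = 22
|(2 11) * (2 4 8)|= |(2 11 4 8)|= 4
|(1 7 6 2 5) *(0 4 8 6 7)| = 7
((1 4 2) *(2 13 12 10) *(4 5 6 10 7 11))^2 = ((1 5 6 10 2)(4 13 12 7 11))^2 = (1 6 2 5 10)(4 12 11 13 7)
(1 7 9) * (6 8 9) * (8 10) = (1 7 6 10 8 9) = [0, 7, 2, 3, 4, 5, 10, 6, 9, 1, 8]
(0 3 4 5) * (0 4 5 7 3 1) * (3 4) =(0 1)(3 5)(4 7) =[1, 0, 2, 5, 7, 3, 6, 4]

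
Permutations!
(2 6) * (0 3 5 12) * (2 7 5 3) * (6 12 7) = (0 2 12)(5 7) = [2, 1, 12, 3, 4, 7, 6, 5, 8, 9, 10, 11, 0]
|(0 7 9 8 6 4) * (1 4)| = 7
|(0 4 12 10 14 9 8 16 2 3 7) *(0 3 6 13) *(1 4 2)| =|(0 2 6 13)(1 4 12 10 14 9 8 16)(3 7)| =8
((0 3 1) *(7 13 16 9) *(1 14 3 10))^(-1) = (0 1 10)(3 14)(7 9 16 13)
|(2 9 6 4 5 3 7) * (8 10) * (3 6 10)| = |(2 9 10 8 3 7)(4 5 6)| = 6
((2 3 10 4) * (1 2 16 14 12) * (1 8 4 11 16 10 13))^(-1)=((1 2 3 13)(4 10 11 16 14 12 8))^(-1)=(1 13 3 2)(4 8 12 14 16 11 10)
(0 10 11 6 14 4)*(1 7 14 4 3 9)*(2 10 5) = (0 5 2 10 11 6 4)(1 7 14 3 9) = [5, 7, 10, 9, 0, 2, 4, 14, 8, 1, 11, 6, 12, 13, 3]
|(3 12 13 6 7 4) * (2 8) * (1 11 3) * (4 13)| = 30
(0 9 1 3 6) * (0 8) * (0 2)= (0 9 1 3 6 8 2)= [9, 3, 0, 6, 4, 5, 8, 7, 2, 1]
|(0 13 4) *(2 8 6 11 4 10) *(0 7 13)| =|(2 8 6 11 4 7 13 10)| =8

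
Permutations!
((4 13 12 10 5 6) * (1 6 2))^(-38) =(1 4 12 5)(2 6 13 10)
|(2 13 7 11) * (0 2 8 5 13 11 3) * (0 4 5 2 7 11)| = |(0 7 3 4 5 13 11 8 2)| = 9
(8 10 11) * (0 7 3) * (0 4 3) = [7, 1, 2, 4, 3, 5, 6, 0, 10, 9, 11, 8] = (0 7)(3 4)(8 10 11)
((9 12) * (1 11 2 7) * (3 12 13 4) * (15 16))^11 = ((1 11 2 7)(3 12 9 13 4)(15 16))^11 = (1 7 2 11)(3 12 9 13 4)(15 16)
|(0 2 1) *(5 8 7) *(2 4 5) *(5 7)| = 10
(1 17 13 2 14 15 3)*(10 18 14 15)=[0, 17, 15, 1, 4, 5, 6, 7, 8, 9, 18, 11, 12, 2, 10, 3, 16, 13, 14]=(1 17 13 2 15 3)(10 18 14)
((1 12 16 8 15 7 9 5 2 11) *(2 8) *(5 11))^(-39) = ((1 12 16 2 5 8 15 7 9 11))^(-39) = (1 12 16 2 5 8 15 7 9 11)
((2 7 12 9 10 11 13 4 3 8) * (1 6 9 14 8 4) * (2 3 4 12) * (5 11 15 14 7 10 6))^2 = (1 11)(2 15 8 12)(3 7 10 14)(5 13)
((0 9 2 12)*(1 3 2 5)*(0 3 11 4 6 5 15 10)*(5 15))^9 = ((0 9 5 1 11 4 6 15 10)(2 12 3))^9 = (15)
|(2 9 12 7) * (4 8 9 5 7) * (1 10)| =12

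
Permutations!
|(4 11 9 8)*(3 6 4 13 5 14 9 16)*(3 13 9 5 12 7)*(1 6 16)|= 20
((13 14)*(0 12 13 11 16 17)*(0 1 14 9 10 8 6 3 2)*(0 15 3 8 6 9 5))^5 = ((0 12 13 5)(1 14 11 16 17)(2 15 3)(6 8 9 10))^5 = (17)(0 12 13 5)(2 3 15)(6 8 9 10)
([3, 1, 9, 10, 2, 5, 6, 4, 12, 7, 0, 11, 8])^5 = (0 10 3)(2 9 7 4)(8 12)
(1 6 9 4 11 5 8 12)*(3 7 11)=[0, 6, 2, 7, 3, 8, 9, 11, 12, 4, 10, 5, 1]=(1 6 9 4 3 7 11 5 8 12)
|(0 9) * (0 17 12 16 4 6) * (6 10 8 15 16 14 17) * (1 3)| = 30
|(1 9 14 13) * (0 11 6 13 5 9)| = |(0 11 6 13 1)(5 9 14)| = 15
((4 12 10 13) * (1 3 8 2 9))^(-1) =((1 3 8 2 9)(4 12 10 13))^(-1) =(1 9 2 8 3)(4 13 10 12)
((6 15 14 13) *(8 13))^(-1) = ((6 15 14 8 13))^(-1) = (6 13 8 14 15)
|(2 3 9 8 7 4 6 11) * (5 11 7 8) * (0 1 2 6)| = 10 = |(0 1 2 3 9 5 11 6 7 4)|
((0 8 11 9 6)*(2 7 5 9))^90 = (0 11 7 9)(2 5 6 8)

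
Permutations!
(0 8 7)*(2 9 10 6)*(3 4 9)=[8, 1, 3, 4, 9, 5, 2, 0, 7, 10, 6]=(0 8 7)(2 3 4 9 10 6)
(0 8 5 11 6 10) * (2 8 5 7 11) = (0 5 2 8 7 11 6 10) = [5, 1, 8, 3, 4, 2, 10, 11, 7, 9, 0, 6]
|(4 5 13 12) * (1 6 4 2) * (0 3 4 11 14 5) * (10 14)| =|(0 3 4)(1 6 11 10 14 5 13 12 2)| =9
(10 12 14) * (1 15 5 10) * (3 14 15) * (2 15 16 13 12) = (1 3 14)(2 15 5 10)(12 16 13) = [0, 3, 15, 14, 4, 10, 6, 7, 8, 9, 2, 11, 16, 12, 1, 5, 13]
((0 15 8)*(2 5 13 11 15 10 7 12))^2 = (0 7 2 13 15)(5 11 8 10 12)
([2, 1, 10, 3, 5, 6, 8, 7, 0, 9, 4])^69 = [8, 1, 0, 3, 10, 4, 5, 7, 6, 9, 2]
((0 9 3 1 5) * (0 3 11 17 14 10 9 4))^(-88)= (1 3 5)(9 17 10 11 14)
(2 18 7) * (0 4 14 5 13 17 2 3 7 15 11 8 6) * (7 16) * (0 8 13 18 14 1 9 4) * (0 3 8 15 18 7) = (18)(0 3 16)(1 9 4)(2 14 5 7 8 6 15 11 13 17) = [3, 9, 14, 16, 1, 7, 15, 8, 6, 4, 10, 13, 12, 17, 5, 11, 0, 2, 18]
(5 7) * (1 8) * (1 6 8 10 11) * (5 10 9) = (1 9 5 7 10 11)(6 8) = [0, 9, 2, 3, 4, 7, 8, 10, 6, 5, 11, 1]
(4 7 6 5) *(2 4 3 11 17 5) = (2 4 7 6)(3 11 17 5) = [0, 1, 4, 11, 7, 3, 2, 6, 8, 9, 10, 17, 12, 13, 14, 15, 16, 5]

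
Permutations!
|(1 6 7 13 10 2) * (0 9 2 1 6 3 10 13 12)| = 6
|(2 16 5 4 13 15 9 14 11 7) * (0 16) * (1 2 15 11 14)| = |(0 16 5 4 13 11 7 15 9 1 2)| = 11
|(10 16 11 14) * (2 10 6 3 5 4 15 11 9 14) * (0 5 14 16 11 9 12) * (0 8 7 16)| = 60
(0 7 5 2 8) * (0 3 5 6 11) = (0 7 6 11)(2 8 3 5) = [7, 1, 8, 5, 4, 2, 11, 6, 3, 9, 10, 0]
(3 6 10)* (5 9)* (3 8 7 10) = (3 6)(5 9)(7 10 8) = [0, 1, 2, 6, 4, 9, 3, 10, 7, 5, 8]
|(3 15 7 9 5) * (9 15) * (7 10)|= |(3 9 5)(7 15 10)|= 3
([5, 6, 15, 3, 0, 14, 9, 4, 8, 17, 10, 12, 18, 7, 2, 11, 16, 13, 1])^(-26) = [15, 13, 18, 3, 2, 11, 7, 14, 8, 4, 10, 6, 9, 5, 12, 1, 16, 0, 17]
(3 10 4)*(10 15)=(3 15 10 4)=[0, 1, 2, 15, 3, 5, 6, 7, 8, 9, 4, 11, 12, 13, 14, 10]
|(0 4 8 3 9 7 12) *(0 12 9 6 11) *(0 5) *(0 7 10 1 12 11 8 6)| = 35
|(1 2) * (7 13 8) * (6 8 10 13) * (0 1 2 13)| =|(0 1 13 10)(6 8 7)| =12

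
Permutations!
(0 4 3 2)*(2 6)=[4, 1, 0, 6, 3, 5, 2]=(0 4 3 6 2)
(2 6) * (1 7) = (1 7)(2 6) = [0, 7, 6, 3, 4, 5, 2, 1]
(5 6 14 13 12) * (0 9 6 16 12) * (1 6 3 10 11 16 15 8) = [9, 6, 2, 10, 4, 15, 14, 7, 1, 3, 11, 16, 5, 0, 13, 8, 12] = (0 9 3 10 11 16 12 5 15 8 1 6 14 13)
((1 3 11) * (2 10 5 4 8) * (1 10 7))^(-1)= ((1 3 11 10 5 4 8 2 7))^(-1)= (1 7 2 8 4 5 10 11 3)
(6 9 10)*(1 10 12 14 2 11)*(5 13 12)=[0, 10, 11, 3, 4, 13, 9, 7, 8, 5, 6, 1, 14, 12, 2]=(1 10 6 9 5 13 12 14 2 11)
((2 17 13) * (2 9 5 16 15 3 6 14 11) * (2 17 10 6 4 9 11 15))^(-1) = (2 16 5 9 4 3 15 14 6 10)(11 13 17)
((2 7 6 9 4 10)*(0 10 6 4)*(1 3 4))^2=((0 10 2 7 1 3 4 6 9))^2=(0 2 1 4 9 10 7 3 6)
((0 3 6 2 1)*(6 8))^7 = (0 3 8 6 2 1)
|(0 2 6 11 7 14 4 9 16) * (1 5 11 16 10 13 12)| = |(0 2 6 16)(1 5 11 7 14 4 9 10 13 12)| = 20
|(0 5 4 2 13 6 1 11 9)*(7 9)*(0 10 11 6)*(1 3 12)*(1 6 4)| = |(0 5 1 4 2 13)(3 12 6)(7 9 10 11)| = 12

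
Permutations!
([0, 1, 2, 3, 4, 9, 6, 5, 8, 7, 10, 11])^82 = (11)(5 9 7)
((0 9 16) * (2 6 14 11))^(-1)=(0 16 9)(2 11 14 6)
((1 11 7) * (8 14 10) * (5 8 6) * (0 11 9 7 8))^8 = (0 11 8 14 10 6 5)(1 7 9)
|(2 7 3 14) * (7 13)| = |(2 13 7 3 14)| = 5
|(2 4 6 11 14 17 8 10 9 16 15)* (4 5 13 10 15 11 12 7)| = 44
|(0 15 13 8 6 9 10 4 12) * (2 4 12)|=|(0 15 13 8 6 9 10 12)(2 4)|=8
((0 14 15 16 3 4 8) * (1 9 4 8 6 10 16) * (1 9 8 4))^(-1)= ((0 14 15 9 1 8)(3 4 6 10 16))^(-1)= (0 8 1 9 15 14)(3 16 10 6 4)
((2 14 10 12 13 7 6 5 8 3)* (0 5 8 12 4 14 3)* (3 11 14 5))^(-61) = (0 14 12 8 11 5 6 2 4 7 3 10 13)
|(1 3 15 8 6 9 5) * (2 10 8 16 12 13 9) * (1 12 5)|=8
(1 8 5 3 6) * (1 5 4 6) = [0, 8, 2, 1, 6, 3, 5, 7, 4] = (1 8 4 6 5 3)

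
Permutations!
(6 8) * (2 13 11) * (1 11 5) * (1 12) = (1 11 2 13 5 12)(6 8) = [0, 11, 13, 3, 4, 12, 8, 7, 6, 9, 10, 2, 1, 5]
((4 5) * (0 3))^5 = (0 3)(4 5)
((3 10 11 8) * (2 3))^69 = (2 8 11 10 3)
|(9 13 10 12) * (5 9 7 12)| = 4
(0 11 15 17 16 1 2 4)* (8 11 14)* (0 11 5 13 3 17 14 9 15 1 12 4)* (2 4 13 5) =(0 9 15 14 8 2)(1 4 11)(3 17 16 12 13) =[9, 4, 0, 17, 11, 5, 6, 7, 2, 15, 10, 1, 13, 3, 8, 14, 12, 16]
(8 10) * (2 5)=[0, 1, 5, 3, 4, 2, 6, 7, 10, 9, 8]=(2 5)(8 10)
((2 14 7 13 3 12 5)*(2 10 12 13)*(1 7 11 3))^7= ((1 7 2 14 11 3 13)(5 10 12))^7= (14)(5 10 12)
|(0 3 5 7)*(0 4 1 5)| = |(0 3)(1 5 7 4)| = 4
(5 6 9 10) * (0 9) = [9, 1, 2, 3, 4, 6, 0, 7, 8, 10, 5] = (0 9 10 5 6)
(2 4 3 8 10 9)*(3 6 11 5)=(2 4 6 11 5 3 8 10 9)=[0, 1, 4, 8, 6, 3, 11, 7, 10, 2, 9, 5]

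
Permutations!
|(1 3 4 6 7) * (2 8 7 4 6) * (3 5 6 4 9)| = |(1 5 6 9 3 4 2 8 7)| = 9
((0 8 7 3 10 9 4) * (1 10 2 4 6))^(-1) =(0 4 2 3 7 8)(1 6 9 10)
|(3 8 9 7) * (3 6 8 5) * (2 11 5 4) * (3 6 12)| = 10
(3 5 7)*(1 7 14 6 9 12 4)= [0, 7, 2, 5, 1, 14, 9, 3, 8, 12, 10, 11, 4, 13, 6]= (1 7 3 5 14 6 9 12 4)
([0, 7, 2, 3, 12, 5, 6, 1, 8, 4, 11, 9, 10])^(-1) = (1 7)(4 9 11 10 12)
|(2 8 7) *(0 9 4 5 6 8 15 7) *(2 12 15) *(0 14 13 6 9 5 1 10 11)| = 84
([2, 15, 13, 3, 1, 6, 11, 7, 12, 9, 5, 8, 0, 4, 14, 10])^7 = [5, 12, 6, 3, 8, 13, 4, 7, 15, 9, 2, 1, 10, 11, 14, 0]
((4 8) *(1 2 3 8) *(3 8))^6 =(1 8)(2 4)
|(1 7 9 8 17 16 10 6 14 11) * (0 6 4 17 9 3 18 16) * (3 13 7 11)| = |(0 6 14 3 18 16 10 4 17)(1 11)(7 13)(8 9)| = 18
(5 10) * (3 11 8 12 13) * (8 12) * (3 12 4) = (3 11 4)(5 10)(12 13) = [0, 1, 2, 11, 3, 10, 6, 7, 8, 9, 5, 4, 13, 12]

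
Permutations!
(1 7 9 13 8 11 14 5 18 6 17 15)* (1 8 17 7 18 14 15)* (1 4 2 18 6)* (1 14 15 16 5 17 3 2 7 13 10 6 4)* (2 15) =(1 4 7 9 10 6 13 3 15 8 11 16 5 2 18 14 17) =[0, 4, 18, 15, 7, 2, 13, 9, 11, 10, 6, 16, 12, 3, 17, 8, 5, 1, 14]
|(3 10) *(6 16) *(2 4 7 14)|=|(2 4 7 14)(3 10)(6 16)|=4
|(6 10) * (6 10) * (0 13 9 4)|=|(0 13 9 4)|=4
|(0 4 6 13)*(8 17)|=|(0 4 6 13)(8 17)|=4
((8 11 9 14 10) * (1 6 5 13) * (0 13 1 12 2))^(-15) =((0 13 12 2)(1 6 5)(8 11 9 14 10))^(-15) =(14)(0 13 12 2)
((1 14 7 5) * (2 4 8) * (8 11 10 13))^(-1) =(1 5 7 14)(2 8 13 10 11 4)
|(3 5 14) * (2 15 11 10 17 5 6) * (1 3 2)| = |(1 3 6)(2 15 11 10 17 5 14)| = 21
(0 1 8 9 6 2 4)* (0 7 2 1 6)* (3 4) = (0 6 1 8 9)(2 3 4 7) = [6, 8, 3, 4, 7, 5, 1, 2, 9, 0]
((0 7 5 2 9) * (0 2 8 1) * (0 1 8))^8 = (9)(0 5 7)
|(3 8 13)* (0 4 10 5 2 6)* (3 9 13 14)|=6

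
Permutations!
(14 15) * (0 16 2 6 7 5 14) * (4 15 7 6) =[16, 1, 4, 3, 15, 14, 6, 5, 8, 9, 10, 11, 12, 13, 7, 0, 2] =(0 16 2 4 15)(5 14 7)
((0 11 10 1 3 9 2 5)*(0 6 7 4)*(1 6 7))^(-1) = ((0 11 10 6 1 3 9 2 5 7 4))^(-1) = (0 4 7 5 2 9 3 1 6 10 11)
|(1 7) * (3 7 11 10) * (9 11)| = 6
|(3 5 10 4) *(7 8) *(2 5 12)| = |(2 5 10 4 3 12)(7 8)| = 6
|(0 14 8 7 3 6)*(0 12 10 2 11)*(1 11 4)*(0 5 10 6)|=30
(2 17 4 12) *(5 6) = [0, 1, 17, 3, 12, 6, 5, 7, 8, 9, 10, 11, 2, 13, 14, 15, 16, 4] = (2 17 4 12)(5 6)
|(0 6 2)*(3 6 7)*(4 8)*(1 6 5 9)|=8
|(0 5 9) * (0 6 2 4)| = |(0 5 9 6 2 4)| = 6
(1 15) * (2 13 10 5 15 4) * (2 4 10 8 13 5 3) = (1 10 3 2 5 15)(8 13) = [0, 10, 5, 2, 4, 15, 6, 7, 13, 9, 3, 11, 12, 8, 14, 1]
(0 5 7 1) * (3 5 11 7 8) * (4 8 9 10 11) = (0 4 8 3 5 9 10 11 7 1) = [4, 0, 2, 5, 8, 9, 6, 1, 3, 10, 11, 7]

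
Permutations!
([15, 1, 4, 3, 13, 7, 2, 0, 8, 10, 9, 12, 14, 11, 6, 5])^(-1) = (0 7 5 15)(2 6 14 12 11 13 4)(9 10)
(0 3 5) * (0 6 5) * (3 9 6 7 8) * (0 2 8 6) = (0 9)(2 8 3)(5 7 6) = [9, 1, 8, 2, 4, 7, 5, 6, 3, 0]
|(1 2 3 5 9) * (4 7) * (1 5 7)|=10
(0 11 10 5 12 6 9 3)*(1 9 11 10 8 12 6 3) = (0 10 5 6 11 8 12 3)(1 9) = [10, 9, 2, 0, 4, 6, 11, 7, 12, 1, 5, 8, 3]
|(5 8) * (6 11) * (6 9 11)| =|(5 8)(9 11)| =2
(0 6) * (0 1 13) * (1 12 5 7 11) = (0 6 12 5 7 11 1 13) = [6, 13, 2, 3, 4, 7, 12, 11, 8, 9, 10, 1, 5, 0]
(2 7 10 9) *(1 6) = (1 6)(2 7 10 9) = [0, 6, 7, 3, 4, 5, 1, 10, 8, 2, 9]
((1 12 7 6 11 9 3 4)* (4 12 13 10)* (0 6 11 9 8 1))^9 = ((0 6 9 3 12 7 11 8 1 13 10 4))^9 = (0 13 11 3)(1 7 9 4)(6 10 8 12)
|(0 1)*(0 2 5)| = |(0 1 2 5)| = 4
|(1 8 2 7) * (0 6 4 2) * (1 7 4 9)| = |(0 6 9 1 8)(2 4)| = 10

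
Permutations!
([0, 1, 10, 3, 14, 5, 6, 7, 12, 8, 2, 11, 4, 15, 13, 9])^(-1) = (2 10)(4 12 8 9 15 13 14)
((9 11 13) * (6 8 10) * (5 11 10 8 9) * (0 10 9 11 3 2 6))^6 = (13)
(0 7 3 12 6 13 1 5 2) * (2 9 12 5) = [7, 2, 0, 5, 4, 9, 13, 3, 8, 12, 10, 11, 6, 1] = (0 7 3 5 9 12 6 13 1 2)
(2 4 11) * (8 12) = (2 4 11)(8 12) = [0, 1, 4, 3, 11, 5, 6, 7, 12, 9, 10, 2, 8]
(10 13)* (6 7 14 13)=[0, 1, 2, 3, 4, 5, 7, 14, 8, 9, 6, 11, 12, 10, 13]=(6 7 14 13 10)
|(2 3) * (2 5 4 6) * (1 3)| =|(1 3 5 4 6 2)| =6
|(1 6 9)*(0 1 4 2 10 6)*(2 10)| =|(0 1)(4 10 6 9)| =4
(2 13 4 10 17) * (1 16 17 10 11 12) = (1 16 17 2 13 4 11 12) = [0, 16, 13, 3, 11, 5, 6, 7, 8, 9, 10, 12, 1, 4, 14, 15, 17, 2]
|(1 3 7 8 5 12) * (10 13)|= 6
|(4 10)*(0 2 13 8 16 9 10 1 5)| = 10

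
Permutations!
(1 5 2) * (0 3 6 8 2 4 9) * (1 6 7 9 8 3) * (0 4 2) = (0 1 5 2 6 3 7 9 4 8) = [1, 5, 6, 7, 8, 2, 3, 9, 0, 4]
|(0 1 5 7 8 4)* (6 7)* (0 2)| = 8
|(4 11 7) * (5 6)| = |(4 11 7)(5 6)| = 6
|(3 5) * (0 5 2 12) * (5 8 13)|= |(0 8 13 5 3 2 12)|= 7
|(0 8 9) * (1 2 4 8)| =|(0 1 2 4 8 9)| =6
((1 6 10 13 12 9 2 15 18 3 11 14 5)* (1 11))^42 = (1 10 12 2 18)(3 6 13 9 15)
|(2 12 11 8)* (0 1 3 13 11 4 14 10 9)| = |(0 1 3 13 11 8 2 12 4 14 10 9)| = 12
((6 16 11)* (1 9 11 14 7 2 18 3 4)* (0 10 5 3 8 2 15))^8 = ((0 10 5 3 4 1 9 11 6 16 14 7 15)(2 18 8))^8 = (0 6 3 7 9 10 16 4 15 11 5 14 1)(2 8 18)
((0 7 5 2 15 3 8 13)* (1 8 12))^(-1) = (0 13 8 1 12 3 15 2 5 7)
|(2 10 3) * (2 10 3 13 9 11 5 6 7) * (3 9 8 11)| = |(2 9 3 10 13 8 11 5 6 7)| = 10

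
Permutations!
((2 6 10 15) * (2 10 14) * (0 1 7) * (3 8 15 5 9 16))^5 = ((0 1 7)(2 6 14)(3 8 15 10 5 9 16))^5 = (0 7 1)(2 14 6)(3 9 10 8 16 5 15)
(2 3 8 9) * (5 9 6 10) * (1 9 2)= (1 9)(2 3 8 6 10 5)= [0, 9, 3, 8, 4, 2, 10, 7, 6, 1, 5]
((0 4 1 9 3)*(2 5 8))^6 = (0 4 1 9 3)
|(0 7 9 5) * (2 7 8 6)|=7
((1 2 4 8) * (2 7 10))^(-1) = (1 8 4 2 10 7)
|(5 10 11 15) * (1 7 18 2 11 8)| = 9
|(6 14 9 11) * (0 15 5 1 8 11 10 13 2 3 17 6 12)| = |(0 15 5 1 8 11 12)(2 3 17 6 14 9 10 13)| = 56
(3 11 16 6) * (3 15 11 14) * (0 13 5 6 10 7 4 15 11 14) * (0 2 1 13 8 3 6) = (0 8 3 2 1 13 5)(4 15 14 6 11 16 10 7) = [8, 13, 1, 2, 15, 0, 11, 4, 3, 9, 7, 16, 12, 5, 6, 14, 10]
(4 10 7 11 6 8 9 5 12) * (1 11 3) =[0, 11, 2, 1, 10, 12, 8, 3, 9, 5, 7, 6, 4] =(1 11 6 8 9 5 12 4 10 7 3)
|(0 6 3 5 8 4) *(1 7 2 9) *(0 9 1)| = 21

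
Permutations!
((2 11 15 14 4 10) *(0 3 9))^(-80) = ((0 3 9)(2 11 15 14 4 10))^(-80) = (0 3 9)(2 4 15)(10 14 11)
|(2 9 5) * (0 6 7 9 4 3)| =|(0 6 7 9 5 2 4 3)| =8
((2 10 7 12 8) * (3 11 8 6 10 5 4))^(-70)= (2 4 11)(3 8 5)(6 7)(10 12)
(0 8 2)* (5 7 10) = (0 8 2)(5 7 10) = [8, 1, 0, 3, 4, 7, 6, 10, 2, 9, 5]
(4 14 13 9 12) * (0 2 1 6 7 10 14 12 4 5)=[2, 6, 1, 3, 12, 0, 7, 10, 8, 4, 14, 11, 5, 9, 13]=(0 2 1 6 7 10 14 13 9 4 12 5)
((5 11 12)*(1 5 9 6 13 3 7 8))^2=((1 5 11 12 9 6 13 3 7 8))^2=(1 11 9 13 7)(3 8 5 12 6)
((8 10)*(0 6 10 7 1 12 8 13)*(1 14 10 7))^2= (0 7 10)(1 8 12)(6 14 13)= ((0 6 7 14 10 13)(1 12 8))^2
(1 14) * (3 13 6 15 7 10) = [0, 14, 2, 13, 4, 5, 15, 10, 8, 9, 3, 11, 12, 6, 1, 7] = (1 14)(3 13 6 15 7 10)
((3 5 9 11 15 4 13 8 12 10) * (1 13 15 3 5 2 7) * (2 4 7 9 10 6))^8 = ((1 13 8 12 6 2 9 11 3 4 15 7)(5 10))^8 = (1 3 6)(2 13 4)(7 11 12)(8 15 9)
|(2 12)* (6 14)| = 2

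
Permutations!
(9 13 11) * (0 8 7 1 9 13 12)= [8, 9, 2, 3, 4, 5, 6, 1, 7, 12, 10, 13, 0, 11]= (0 8 7 1 9 12)(11 13)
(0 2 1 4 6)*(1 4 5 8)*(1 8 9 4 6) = (0 2 6)(1 5 9 4) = [2, 5, 6, 3, 1, 9, 0, 7, 8, 4]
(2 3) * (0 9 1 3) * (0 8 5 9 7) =(0 7)(1 3 2 8 5 9) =[7, 3, 8, 2, 4, 9, 6, 0, 5, 1]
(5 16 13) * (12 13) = [0, 1, 2, 3, 4, 16, 6, 7, 8, 9, 10, 11, 13, 5, 14, 15, 12] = (5 16 12 13)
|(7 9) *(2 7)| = 3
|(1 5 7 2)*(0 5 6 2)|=3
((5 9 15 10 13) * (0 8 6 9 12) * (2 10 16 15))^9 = ((0 8 6 9 2 10 13 5 12)(15 16))^9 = (15 16)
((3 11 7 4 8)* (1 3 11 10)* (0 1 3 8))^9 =(0 11)(1 7)(3 10)(4 8)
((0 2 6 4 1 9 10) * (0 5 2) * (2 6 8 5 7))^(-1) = ((1 9 10 7 2 8 5 6 4))^(-1) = (1 4 6 5 8 2 7 10 9)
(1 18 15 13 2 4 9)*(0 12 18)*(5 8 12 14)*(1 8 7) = (0 14 5 7 1)(2 4 9 8 12 18 15 13) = [14, 0, 4, 3, 9, 7, 6, 1, 12, 8, 10, 11, 18, 2, 5, 13, 16, 17, 15]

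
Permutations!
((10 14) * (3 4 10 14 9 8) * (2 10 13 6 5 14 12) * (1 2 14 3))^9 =(1 8 9 10 2)(3 5 6 13 4)(12 14)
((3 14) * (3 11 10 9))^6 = ((3 14 11 10 9))^6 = (3 14 11 10 9)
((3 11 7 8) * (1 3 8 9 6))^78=((1 3 11 7 9 6))^78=(11)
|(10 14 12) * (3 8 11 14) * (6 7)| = |(3 8 11 14 12 10)(6 7)| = 6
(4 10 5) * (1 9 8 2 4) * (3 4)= (1 9 8 2 3 4 10 5)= [0, 9, 3, 4, 10, 1, 6, 7, 2, 8, 5]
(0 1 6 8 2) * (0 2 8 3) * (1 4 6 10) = (0 4 6 3)(1 10) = [4, 10, 2, 0, 6, 5, 3, 7, 8, 9, 1]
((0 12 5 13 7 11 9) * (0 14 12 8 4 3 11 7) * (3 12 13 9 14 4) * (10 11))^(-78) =((0 8 3 10 11 14 13)(4 12 5 9))^(-78) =(0 13 14 11 10 3 8)(4 5)(9 12)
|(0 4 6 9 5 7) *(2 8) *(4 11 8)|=9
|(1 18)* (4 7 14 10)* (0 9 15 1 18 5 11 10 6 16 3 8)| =14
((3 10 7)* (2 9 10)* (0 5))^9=(0 5)(2 3 7 10 9)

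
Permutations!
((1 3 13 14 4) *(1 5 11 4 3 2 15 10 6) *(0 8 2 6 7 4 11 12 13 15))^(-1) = ((0 8 2)(1 6)(3 15 10 7 4 5 12 13 14))^(-1) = (0 2 8)(1 6)(3 14 13 12 5 4 7 10 15)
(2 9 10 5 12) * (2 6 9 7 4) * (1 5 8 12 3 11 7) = [0, 5, 1, 11, 2, 3, 9, 4, 12, 10, 8, 7, 6] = (1 5 3 11 7 4 2)(6 9 10 8 12)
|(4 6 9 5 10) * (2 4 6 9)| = 6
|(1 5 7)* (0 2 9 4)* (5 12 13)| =20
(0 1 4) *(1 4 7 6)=(0 4)(1 7 6)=[4, 7, 2, 3, 0, 5, 1, 6]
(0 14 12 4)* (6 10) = (0 14 12 4)(6 10) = [14, 1, 2, 3, 0, 5, 10, 7, 8, 9, 6, 11, 4, 13, 12]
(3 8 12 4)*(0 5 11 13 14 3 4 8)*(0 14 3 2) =(0 5 11 13 3 14 2)(8 12) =[5, 1, 0, 14, 4, 11, 6, 7, 12, 9, 10, 13, 8, 3, 2]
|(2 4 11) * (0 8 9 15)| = |(0 8 9 15)(2 4 11)| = 12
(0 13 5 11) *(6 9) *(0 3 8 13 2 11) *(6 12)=[2, 1, 11, 8, 4, 0, 9, 7, 13, 12, 10, 3, 6, 5]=(0 2 11 3 8 13 5)(6 9 12)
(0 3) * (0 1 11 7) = (0 3 1 11 7) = [3, 11, 2, 1, 4, 5, 6, 0, 8, 9, 10, 7]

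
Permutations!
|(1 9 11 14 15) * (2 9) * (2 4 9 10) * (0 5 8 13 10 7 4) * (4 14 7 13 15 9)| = |(0 5 8 15 1)(2 13 10)(7 14 9 11)| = 60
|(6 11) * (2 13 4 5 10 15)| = |(2 13 4 5 10 15)(6 11)| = 6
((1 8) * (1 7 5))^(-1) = (1 5 7 8)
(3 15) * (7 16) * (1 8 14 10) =(1 8 14 10)(3 15)(7 16) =[0, 8, 2, 15, 4, 5, 6, 16, 14, 9, 1, 11, 12, 13, 10, 3, 7]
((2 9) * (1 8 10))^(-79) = ((1 8 10)(2 9))^(-79) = (1 10 8)(2 9)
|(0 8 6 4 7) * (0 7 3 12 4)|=|(0 8 6)(3 12 4)|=3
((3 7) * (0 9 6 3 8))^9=((0 9 6 3 7 8))^9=(0 3)(6 8)(7 9)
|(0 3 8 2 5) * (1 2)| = 6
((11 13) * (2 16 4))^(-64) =(2 4 16)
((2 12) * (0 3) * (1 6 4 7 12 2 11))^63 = ((0 3)(1 6 4 7 12 11))^63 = (0 3)(1 7)(4 11)(6 12)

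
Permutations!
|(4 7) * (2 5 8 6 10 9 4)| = |(2 5 8 6 10 9 4 7)| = 8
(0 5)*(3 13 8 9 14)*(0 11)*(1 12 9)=(0 5 11)(1 12 9 14 3 13 8)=[5, 12, 2, 13, 4, 11, 6, 7, 1, 14, 10, 0, 9, 8, 3]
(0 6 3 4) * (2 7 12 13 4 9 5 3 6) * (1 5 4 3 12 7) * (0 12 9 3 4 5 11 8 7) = [2, 11, 1, 3, 12, 9, 6, 0, 7, 5, 10, 8, 13, 4] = (0 2 1 11 8 7)(4 12 13)(5 9)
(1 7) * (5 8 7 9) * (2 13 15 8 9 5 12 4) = [0, 5, 13, 3, 2, 9, 6, 1, 7, 12, 10, 11, 4, 15, 14, 8] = (1 5 9 12 4 2 13 15 8 7)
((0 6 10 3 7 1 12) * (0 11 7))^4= ((0 6 10 3)(1 12 11 7))^4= (12)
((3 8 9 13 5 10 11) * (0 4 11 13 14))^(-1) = ((0 4 11 3 8 9 14)(5 10 13))^(-1) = (0 14 9 8 3 11 4)(5 13 10)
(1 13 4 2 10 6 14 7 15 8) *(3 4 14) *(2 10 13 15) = (1 15 8)(2 13 14 7)(3 4 10 6) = [0, 15, 13, 4, 10, 5, 3, 2, 1, 9, 6, 11, 12, 14, 7, 8]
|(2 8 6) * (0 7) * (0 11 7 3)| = 6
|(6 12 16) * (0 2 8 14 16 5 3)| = 9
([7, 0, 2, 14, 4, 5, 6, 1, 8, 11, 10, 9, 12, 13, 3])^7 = (0 7 1)(3 14)(9 11)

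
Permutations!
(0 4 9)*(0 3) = (0 4 9 3) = [4, 1, 2, 0, 9, 5, 6, 7, 8, 3]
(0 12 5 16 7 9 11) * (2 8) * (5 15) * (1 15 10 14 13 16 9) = [12, 15, 8, 3, 4, 9, 6, 1, 2, 11, 14, 0, 10, 16, 13, 5, 7] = (0 12 10 14 13 16 7 1 15 5 9 11)(2 8)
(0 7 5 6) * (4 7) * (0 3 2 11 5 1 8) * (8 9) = (0 4 7 1 9 8)(2 11 5 6 3) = [4, 9, 11, 2, 7, 6, 3, 1, 0, 8, 10, 5]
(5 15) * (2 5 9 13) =(2 5 15 9 13) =[0, 1, 5, 3, 4, 15, 6, 7, 8, 13, 10, 11, 12, 2, 14, 9]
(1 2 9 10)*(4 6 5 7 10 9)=(1 2 4 6 5 7 10)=[0, 2, 4, 3, 6, 7, 5, 10, 8, 9, 1]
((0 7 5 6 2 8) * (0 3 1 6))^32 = ((0 7 5)(1 6 2 8 3))^32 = (0 5 7)(1 2 3 6 8)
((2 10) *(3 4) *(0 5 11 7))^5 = (0 5 11 7)(2 10)(3 4)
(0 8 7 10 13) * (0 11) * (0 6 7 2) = (0 8 2)(6 7 10 13 11) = [8, 1, 0, 3, 4, 5, 7, 10, 2, 9, 13, 6, 12, 11]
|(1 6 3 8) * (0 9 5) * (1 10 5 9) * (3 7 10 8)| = 6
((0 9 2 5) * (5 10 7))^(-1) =(0 5 7 10 2 9)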